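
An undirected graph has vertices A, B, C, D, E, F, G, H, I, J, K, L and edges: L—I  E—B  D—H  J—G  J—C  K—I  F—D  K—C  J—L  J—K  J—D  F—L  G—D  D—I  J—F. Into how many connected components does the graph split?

3

A is isolated — a component by itself.
Starting from B we can reach B, E. That is one component of size 2.
Starting from C we can reach C, D, F, G, H, I, J, K, L. That is one component of size 9.
Total: 3 components.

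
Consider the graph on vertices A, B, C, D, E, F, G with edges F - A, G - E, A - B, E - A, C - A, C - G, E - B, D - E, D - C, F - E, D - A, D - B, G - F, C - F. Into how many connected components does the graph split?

1

Starting from A we can reach A, B, C, D, E, F, G. That is one component of size 7.
Total: 1 component.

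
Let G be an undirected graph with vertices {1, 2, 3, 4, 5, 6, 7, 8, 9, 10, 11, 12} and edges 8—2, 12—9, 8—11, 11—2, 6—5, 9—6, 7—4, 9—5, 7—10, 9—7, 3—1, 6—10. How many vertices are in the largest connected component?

Starting from 1 we can reach 1, 3. That is one component of size 2.
Starting from 2 we can reach 2, 8, 11. That is one component of size 3.
Starting from 4 we can reach 4, 5, 6, 7, 9, 10, 12. That is one component of size 7.
The largest has 7 vertices.

7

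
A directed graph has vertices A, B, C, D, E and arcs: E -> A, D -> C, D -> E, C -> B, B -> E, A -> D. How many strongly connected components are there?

1

{A, B, C, D, E} are all mutually reachable — one SCC of size 5.
That gives 1 strongly connected component.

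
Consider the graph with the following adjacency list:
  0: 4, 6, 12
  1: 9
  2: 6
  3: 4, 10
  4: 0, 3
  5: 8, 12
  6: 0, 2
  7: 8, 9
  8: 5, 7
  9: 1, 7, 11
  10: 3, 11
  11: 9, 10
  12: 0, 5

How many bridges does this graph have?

3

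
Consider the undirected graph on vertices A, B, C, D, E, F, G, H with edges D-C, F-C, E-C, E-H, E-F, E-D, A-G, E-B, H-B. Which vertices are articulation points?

E

Removing E increases the component count from 2 to 3, so E is a cut vertex.
By contrast removing D leaves 2 components; it is not a cut vertex. No other vertex is a cut vertex either.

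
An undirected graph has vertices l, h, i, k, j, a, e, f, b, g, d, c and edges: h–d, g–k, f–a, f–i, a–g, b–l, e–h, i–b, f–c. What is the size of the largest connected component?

8

j is isolated — a component by itself.
Starting from d we can reach d, e, h. That is one component of size 3.
Starting from a we can reach a, b, c, f, g, i, k, l. That is one component of size 8.
The largest has 8 vertices.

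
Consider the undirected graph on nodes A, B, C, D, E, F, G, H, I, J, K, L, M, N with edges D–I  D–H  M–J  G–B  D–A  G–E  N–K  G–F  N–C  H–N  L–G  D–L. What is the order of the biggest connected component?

Starting from J we can reach J, M. That is one component of size 2.
Starting from A we can reach A, B, C, D, E, F, G, H, I, K, L, N. That is one component of size 12.
The largest has 12 vertices.

12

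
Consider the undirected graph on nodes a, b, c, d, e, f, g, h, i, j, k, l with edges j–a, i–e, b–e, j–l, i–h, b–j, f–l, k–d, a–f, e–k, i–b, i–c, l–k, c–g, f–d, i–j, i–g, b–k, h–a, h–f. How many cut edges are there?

0

The edges on the cycle i-c-g-i are not bridges since each lies on that cycle.
Every edge lies on some cycle, so there are no bridges.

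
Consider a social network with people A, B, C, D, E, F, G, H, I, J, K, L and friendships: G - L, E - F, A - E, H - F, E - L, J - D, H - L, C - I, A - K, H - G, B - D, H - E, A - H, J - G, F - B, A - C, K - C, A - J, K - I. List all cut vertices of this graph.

Removing A increases the component count from 1 to 2, so A is a cut vertex.
By contrast removing H leaves 1 component; it is not a cut vertex. No other vertex is a cut vertex either.

A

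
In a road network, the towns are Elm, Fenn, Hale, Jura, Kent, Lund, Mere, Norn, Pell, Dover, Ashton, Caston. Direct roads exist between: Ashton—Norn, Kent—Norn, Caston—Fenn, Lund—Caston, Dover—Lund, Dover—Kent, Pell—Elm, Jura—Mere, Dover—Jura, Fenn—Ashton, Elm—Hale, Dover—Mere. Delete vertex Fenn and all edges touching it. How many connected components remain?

With Fenn gone, the remaining components are: {Elm, Hale, Pell}; {Jura, Kent, Lund, Mere, Norn, Dover, Ashton, Caston}.
That is 2 components.

2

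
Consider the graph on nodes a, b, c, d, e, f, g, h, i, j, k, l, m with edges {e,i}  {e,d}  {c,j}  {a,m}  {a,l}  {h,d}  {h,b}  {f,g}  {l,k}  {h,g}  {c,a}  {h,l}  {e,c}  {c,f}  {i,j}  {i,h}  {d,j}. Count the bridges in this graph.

The edges on the cycle i-h-d-j-i are not bridges since each lies on that cycle.
But removing l - k disconnects l from k; removing a - m disconnects a from m; removing h - b disconnects h from b — these are bridges.
That makes 3 bridges.

3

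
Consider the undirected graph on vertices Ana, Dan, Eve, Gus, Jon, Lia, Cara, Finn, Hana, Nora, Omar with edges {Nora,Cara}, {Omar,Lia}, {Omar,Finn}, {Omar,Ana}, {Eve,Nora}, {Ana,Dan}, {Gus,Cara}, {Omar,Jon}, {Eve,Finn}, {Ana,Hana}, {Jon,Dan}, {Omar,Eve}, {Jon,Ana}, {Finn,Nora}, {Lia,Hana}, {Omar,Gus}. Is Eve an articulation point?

No

Deleting Eve leaves 1 component (was 1) (its neighbors Finn, Nora, Omar remain connected to each other), so Eve is not a cut vertex.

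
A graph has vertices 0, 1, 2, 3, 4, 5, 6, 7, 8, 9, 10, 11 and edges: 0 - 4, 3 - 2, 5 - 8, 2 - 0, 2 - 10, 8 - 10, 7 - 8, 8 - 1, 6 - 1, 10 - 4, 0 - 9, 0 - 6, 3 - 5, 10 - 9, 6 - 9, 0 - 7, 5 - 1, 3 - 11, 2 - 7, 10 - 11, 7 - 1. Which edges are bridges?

none

The edges on the cycle 0-6-9-0 are not bridges since each lies on that cycle.
Every edge lies on some cycle, so there are no bridges.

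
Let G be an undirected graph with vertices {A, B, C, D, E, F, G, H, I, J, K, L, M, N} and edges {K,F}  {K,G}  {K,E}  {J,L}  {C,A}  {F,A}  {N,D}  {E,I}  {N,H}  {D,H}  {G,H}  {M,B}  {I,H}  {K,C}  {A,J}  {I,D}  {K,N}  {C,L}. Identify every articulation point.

Removing K increases the component count from 2 to 3, so K is a cut vertex.
By contrast removing J leaves 2 components; it is not a cut vertex. No other vertex is a cut vertex either.

K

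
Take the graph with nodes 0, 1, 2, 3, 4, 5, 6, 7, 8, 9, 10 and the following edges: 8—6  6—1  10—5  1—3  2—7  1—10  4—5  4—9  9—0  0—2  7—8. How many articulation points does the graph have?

Removing 1 increases the component count from 1 to 2, so 1 is a cut vertex.
By contrast removing 10 leaves 1 component; it is not a cut vertex. No other vertex is a cut vertex either.

1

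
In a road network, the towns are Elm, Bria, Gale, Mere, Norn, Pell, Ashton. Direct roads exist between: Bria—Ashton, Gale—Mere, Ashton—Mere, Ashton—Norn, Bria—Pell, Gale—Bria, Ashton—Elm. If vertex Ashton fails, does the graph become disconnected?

Yes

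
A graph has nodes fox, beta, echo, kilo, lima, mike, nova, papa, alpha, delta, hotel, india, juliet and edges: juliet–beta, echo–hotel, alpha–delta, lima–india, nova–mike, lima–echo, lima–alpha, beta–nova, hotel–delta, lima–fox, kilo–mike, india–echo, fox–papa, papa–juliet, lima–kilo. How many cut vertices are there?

1

Removing lima increases the component count from 1 to 2, so lima is a cut vertex.
By contrast removing papa leaves 1 component; it is not a cut vertex. No other vertex is a cut vertex either.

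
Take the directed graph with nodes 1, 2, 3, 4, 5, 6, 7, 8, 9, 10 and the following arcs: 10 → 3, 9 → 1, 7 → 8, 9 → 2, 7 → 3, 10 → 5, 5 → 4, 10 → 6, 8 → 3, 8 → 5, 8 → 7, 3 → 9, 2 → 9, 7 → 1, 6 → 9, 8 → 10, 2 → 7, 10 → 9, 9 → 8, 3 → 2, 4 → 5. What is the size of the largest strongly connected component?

7

{2, 3, 6, 7, 8, 9, 10} are all mutually reachable — one SCC of size 7.
{4, 5} are all mutually reachable — one SCC of size 2.
{1} is an SCC by itself.
The largest has 7 vertices.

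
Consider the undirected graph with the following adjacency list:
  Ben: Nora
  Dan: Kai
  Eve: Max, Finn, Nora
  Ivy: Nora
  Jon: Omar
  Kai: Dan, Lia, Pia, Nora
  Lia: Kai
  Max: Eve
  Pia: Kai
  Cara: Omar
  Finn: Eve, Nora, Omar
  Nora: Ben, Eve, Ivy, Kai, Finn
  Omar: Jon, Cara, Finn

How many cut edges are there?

The edges on the cycle Eve-Nora-Finn-Eve are not bridges since each lies on that cycle.
But removing Dan-Kai disconnects Dan from Kai; removing Finn-Omar disconnects Finn from Omar; removing Jon-Omar disconnects Jon from Omar; removing Eve-Max disconnects Eve from Max — these are bridges.
In total 10 edges are bridges.

10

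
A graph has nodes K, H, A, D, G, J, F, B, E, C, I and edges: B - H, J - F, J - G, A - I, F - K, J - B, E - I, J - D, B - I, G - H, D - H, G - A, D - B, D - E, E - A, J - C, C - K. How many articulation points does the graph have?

1

Removing J increases the component count from 1 to 2, so J is a cut vertex.
By contrast removing G leaves 1 component; it is not a cut vertex. No other vertex is a cut vertex either.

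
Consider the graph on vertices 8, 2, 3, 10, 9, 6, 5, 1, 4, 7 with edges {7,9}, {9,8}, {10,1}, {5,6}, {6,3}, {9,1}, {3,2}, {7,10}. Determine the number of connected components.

3

4 is isolated — a component by itself.
Starting from 2 we can reach 2, 3, 5, 6. That is one component of size 4.
Starting from 1 we can reach 1, 7, 8, 9, 10. That is one component of size 5.
Total: 3 components.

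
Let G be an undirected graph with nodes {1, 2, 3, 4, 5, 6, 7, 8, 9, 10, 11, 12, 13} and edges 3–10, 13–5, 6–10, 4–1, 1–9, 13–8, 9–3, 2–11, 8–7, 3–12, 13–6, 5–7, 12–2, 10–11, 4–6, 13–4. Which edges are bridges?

none

The edges on the cycle 13-8-7-5-13 are not bridges since each lies on that cycle.
Every edge lies on some cycle, so there are no bridges.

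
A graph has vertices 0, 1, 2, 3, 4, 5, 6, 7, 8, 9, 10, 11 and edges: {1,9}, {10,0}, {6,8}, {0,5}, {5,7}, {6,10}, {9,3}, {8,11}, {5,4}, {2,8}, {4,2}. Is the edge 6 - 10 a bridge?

No

After removing 6 - 10, the path 6-8-2-4-5-0-10 still connects them, so the edge is not a bridge.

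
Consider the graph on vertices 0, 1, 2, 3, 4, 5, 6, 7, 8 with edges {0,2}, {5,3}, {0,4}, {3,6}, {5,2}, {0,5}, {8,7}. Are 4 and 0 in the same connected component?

From 4 we can reach 0, 2, 3, 4, 5, 6, which includes 0.

Yes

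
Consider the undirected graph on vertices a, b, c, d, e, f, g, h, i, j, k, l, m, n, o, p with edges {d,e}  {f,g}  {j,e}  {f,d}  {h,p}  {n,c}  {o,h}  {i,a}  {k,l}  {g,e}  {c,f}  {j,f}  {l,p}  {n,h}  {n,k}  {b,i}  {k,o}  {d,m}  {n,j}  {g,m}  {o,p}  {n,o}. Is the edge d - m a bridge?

No

After removing d - m, the path d-f-g-m still connects them, so the edge is not a bridge.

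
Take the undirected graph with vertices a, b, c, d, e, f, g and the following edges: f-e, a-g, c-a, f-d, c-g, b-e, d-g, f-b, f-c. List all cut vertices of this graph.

f

Removing f increases the component count from 1 to 2, so f is a cut vertex.
By contrast removing b leaves 1 component; it is not a cut vertex. No other vertex is a cut vertex either.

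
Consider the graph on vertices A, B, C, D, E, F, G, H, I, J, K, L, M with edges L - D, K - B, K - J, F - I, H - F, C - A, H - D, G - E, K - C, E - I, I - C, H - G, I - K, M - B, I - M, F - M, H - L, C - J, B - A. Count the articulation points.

Removing H increases the component count from 1 to 2, so H is a cut vertex.
By contrast removing G leaves 1 component; it is not a cut vertex. No other vertex is a cut vertex either.

1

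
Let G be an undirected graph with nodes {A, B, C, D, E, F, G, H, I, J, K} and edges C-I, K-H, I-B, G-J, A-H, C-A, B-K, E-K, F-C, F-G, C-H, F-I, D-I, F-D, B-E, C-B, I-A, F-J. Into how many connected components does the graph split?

1

Starting from A we can reach A, B, C, D, E, F, G, H, I, J, K. That is one component of size 11.
Total: 1 component.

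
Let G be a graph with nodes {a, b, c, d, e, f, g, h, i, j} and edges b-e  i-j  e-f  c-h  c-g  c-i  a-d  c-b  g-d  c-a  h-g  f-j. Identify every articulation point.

Removing c increases the component count from 1 to 2, so c is a cut vertex.
By contrast removing b leaves 1 component; it is not a cut vertex. No other vertex is a cut vertex either.

c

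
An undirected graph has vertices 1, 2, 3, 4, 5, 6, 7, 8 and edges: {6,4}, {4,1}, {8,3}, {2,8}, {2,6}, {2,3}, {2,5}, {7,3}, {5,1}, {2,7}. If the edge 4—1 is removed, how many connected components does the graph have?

1

4 and 1 are still connected via 4-6-2-5-1, so the component count stays at 1.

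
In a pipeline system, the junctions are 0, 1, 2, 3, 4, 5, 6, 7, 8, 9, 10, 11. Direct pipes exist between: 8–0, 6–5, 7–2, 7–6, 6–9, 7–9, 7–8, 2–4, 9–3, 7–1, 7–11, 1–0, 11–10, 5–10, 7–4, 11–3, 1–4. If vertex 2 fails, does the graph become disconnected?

Deleting 2 leaves 1 component (was 1) (its neighbors 4, 7 remain connected to each other), so 2 is not a cut vertex.

No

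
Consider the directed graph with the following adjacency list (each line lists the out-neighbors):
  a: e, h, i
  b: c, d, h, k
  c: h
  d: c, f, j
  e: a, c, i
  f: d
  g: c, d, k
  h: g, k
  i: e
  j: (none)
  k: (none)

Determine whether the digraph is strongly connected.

There is no directed path from d to i, so the graph is not strongly connected.

No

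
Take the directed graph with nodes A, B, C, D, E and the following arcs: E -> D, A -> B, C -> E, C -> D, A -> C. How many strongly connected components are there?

{C} is an SCC by itself.
{B} is an SCC by itself.
{A} is an SCC by itself.
{D} is an SCC by itself.
{E} is an SCC by itself.
That gives 5 strongly connected components.

5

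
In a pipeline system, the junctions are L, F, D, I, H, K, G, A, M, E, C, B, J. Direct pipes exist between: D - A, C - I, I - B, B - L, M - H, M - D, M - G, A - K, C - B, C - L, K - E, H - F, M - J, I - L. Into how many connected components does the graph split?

2

Starting from B we can reach B, C, I, L. That is one component of size 4.
Starting from A we can reach A, D, E, F, G, H, J, K, M. That is one component of size 9.
Total: 2 components.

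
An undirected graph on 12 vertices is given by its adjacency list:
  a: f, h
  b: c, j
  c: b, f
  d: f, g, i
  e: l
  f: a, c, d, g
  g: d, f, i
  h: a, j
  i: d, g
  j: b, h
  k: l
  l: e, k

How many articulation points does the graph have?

Removing f increases the component count from 2 to 3, so f is a cut vertex.
Removing l increases the component count from 2 to 3, so l is a cut vertex.
By contrast removing k leaves 2 components; it is not a cut vertex. No other vertex is a cut vertex either.

2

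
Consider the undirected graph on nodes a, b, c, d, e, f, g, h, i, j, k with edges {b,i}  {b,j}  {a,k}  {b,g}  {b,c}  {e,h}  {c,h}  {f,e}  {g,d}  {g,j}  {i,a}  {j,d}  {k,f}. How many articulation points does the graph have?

1

Removing b increases the component count from 1 to 2, so b is a cut vertex.
By contrast removing e leaves 1 component; it is not a cut vertex. No other vertex is a cut vertex either.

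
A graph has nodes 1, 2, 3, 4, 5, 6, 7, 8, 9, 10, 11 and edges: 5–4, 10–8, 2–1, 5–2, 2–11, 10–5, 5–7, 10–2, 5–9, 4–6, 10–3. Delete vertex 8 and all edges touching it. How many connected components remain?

With 8 gone, the remaining components are: {1, 2, 3, 4, 5, 6, 7, 9, 10, 11}.
That is 1 component.

1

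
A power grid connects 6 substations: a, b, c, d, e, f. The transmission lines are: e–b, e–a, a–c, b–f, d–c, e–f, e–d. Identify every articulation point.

e

Removing e increases the component count from 1 to 2, so e is a cut vertex.
By contrast removing b leaves 1 component; it is not a cut vertex. No other vertex is a cut vertex either.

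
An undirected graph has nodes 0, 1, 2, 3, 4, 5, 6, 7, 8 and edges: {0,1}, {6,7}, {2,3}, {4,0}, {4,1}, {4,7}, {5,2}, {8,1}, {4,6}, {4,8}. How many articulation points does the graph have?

2

Removing 2 increases the component count from 2 to 3, so 2 is a cut vertex.
Removing 4 increases the component count from 2 to 3, so 4 is a cut vertex.
By contrast removing 1 leaves 2 components; it is not a cut vertex. No other vertex is a cut vertex either.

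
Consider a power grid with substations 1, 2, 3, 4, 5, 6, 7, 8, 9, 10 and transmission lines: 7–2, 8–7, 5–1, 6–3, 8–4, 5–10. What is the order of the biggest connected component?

4

9 is isolated — a component by itself.
Starting from 3 we can reach 3, 6. That is one component of size 2.
Starting from 1 we can reach 1, 5, 10. That is one component of size 3.
Starting from 2 we can reach 2, 4, 7, 8. That is one component of size 4.
The largest has 4 vertices.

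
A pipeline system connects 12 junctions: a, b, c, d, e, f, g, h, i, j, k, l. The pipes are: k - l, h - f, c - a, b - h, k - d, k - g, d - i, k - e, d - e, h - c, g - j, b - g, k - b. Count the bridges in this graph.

7

The edges on the cycle k-d-e-k are not bridges since each lies on that cycle.
But removing j - g disconnects j from g; removing d - i disconnects d from i; removing a - c disconnects a from c; removing h - c disconnects h from c — these are bridges.
In total 7 edges are bridges.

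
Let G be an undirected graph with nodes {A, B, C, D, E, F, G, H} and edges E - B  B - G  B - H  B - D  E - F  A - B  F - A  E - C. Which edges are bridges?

The edges on the cycle E-F-A-B-E are not bridges since each lies on that cycle.
But removing B - H disconnects B from H; removing B - G disconnects B from G; removing B - D disconnects B from D; removing E - C disconnects E from C — these are bridges.

B-D, B-G, B-H, C-E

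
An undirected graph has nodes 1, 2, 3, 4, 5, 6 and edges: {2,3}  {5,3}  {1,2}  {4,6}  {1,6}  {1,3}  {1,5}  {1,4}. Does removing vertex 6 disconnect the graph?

No

Deleting 6 leaves 1 component (was 1) (its neighbors 1, 4 remain connected to each other), so 6 is not a cut vertex.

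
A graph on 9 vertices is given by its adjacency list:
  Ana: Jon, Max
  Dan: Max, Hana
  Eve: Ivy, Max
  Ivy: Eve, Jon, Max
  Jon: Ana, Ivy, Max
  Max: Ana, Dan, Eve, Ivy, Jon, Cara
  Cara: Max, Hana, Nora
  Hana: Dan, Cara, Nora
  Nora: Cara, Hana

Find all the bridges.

The edges on the cycle Max-Ana-Jon-Max are not bridges since each lies on that cycle.
Every edge lies on some cycle, so there are no bridges.

none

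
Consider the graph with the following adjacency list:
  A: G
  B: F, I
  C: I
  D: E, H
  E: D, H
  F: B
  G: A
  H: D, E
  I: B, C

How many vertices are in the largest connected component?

4

Starting from A we can reach A, G. That is one component of size 2.
Starting from D we can reach D, E, H. That is one component of size 3.
Starting from B we can reach B, C, F, I. That is one component of size 4.
The largest has 4 vertices.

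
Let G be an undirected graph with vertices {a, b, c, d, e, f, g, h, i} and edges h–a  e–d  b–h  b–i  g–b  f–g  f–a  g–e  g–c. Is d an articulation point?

Deleting d leaves 1 component (was 1), so d is not a cut vertex.

No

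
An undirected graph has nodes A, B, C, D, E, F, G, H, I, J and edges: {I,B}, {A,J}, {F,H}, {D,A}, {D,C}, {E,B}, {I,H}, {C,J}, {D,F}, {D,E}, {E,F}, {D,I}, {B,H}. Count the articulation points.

Removing D increases the component count from 2 to 3, so D is a cut vertex.
By contrast removing J leaves 2 components; it is not a cut vertex. No other vertex is a cut vertex either.

1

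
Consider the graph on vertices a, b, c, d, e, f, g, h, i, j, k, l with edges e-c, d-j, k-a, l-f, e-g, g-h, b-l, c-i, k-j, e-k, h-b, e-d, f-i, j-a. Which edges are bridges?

none

The edges on the cycle e-d-j-a-k-e are not bridges since each lies on that cycle.
Every edge lies on some cycle, so there are no bridges.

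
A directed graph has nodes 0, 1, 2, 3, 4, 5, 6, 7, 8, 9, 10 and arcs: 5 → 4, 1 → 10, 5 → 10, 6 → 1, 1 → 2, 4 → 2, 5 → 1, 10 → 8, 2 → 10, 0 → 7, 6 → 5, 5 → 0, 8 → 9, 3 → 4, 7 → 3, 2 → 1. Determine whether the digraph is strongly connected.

There is no directed path from 4 to 6, so the graph is not strongly connected.

No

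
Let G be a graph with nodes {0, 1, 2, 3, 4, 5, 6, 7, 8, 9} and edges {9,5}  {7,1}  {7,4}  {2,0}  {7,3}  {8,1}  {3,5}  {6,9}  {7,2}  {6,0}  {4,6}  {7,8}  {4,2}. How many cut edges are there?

0

The edges on the cycle 7-8-1-7 are not bridges since each lies on that cycle.
Every edge lies on some cycle, so there are no bridges.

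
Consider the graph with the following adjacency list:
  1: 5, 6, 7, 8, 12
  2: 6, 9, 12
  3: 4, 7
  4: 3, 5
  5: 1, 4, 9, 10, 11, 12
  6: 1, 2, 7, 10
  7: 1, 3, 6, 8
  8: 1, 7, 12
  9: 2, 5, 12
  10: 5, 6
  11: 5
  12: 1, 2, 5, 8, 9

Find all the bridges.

The edges on the cycle 1-5-4-3-7-1 are not bridges since each lies on that cycle.
But removing 5-11 disconnects 5 from 11 — this is a bridge.

11-5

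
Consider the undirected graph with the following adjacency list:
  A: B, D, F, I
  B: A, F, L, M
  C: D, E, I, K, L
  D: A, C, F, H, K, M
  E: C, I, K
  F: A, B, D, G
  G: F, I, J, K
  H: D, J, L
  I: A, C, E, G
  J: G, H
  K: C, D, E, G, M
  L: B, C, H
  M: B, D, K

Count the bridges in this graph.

The edges on the cycle A-D-F-G-I-E-C-L-B-A are not bridges since each lies on that cycle.
Every edge lies on some cycle, so there are no bridges.

0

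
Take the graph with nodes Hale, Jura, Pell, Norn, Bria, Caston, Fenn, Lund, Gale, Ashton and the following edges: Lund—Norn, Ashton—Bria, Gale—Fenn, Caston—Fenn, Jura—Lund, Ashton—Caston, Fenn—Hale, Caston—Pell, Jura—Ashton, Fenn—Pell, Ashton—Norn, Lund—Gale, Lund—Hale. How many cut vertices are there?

1

Removing Ashton increases the component count from 1 to 2, so Ashton is a cut vertex.
By contrast removing Gale leaves 1 component; it is not a cut vertex. No other vertex is a cut vertex either.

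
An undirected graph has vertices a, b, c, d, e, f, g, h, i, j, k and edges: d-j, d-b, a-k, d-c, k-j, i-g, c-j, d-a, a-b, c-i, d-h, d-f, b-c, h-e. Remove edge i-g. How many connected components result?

Before removal there is 1 component.
i-g is a bridge — removing it separates i's side from g's side.
After removal: 2 components.

2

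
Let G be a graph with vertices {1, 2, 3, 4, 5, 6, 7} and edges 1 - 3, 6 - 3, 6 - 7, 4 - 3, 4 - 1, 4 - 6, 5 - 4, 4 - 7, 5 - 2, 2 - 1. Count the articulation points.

0

Removing 4, for instance, still leaves 1 component. No single vertex removal increases the component count — the graph has no articulation points.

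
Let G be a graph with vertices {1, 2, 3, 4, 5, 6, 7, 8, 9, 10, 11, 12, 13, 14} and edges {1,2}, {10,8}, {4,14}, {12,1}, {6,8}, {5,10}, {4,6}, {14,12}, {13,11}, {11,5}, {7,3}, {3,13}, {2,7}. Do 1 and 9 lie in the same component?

The component containing 1 is {1, 2, 3, 4, 5, 6, 7, 8, 10, 11, 12, 13, 14}, and 9 is not in it.

No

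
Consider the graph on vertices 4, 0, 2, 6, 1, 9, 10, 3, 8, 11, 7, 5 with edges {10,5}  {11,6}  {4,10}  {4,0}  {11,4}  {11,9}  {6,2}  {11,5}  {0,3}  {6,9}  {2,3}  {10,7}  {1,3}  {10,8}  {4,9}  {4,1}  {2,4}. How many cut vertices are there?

1

Removing 10 increases the component count from 1 to 3, so 10 is a cut vertex.
By contrast removing 3 leaves 1 component; it is not a cut vertex. No other vertex is a cut vertex either.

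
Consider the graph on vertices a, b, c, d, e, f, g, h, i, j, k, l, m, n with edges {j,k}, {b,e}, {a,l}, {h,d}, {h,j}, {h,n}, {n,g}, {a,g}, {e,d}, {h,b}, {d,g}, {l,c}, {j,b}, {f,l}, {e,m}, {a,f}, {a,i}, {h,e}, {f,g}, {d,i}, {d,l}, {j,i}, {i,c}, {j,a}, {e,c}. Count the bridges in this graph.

2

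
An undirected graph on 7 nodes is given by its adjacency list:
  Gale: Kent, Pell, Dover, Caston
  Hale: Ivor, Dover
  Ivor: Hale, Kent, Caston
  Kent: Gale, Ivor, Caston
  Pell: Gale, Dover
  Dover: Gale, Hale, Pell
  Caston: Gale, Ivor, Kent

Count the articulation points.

0

Removing Ivor, for instance, still leaves 1 component. No single vertex removal increases the component count — the graph has no articulation points.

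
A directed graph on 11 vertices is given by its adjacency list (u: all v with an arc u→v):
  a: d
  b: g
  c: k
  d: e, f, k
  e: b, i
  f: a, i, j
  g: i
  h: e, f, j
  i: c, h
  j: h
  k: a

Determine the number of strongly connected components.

{a, b, c, d, e, f, g, h, i, j, k} are all mutually reachable — one SCC of size 11.
That gives 1 strongly connected component.

1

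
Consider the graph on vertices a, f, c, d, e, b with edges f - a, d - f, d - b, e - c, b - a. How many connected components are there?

Starting from c we can reach c, e. That is one component of size 2.
Starting from a we can reach a, b, d, f. That is one component of size 4.
Total: 2 components.

2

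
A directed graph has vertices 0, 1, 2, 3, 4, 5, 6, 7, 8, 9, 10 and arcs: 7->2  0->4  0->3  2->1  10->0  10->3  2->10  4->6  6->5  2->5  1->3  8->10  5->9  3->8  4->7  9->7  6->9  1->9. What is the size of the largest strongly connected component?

11

{0, 1, 2, 3, 4, 5, 6, 7, 8, 9, 10} are all mutually reachable — one SCC of size 11.
The largest has 11 vertices.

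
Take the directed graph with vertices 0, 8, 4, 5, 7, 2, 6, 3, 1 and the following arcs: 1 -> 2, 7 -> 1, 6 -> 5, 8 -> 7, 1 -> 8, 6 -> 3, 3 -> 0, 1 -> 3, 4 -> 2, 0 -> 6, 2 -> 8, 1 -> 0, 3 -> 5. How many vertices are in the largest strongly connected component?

{1, 2, 7, 8} are all mutually reachable — one SCC of size 4.
{0, 3, 6} are all mutually reachable — one SCC of size 3.
{4} is an SCC by itself.
{5} is an SCC by itself.
The largest has 4 vertices.

4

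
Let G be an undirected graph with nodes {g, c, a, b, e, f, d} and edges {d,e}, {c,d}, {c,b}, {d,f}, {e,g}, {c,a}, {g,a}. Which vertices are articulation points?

Removing c increases the component count from 1 to 2, so c is a cut vertex.
Removing d increases the component count from 1 to 2, so d is a cut vertex.
By contrast removing a leaves 1 component; it is not a cut vertex. No other vertex is a cut vertex either.

c, d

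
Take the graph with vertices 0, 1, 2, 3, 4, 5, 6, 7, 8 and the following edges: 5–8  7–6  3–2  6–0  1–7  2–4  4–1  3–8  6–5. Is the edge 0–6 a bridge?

Removing 0–6 leaves no path between 0 and 6: the component count goes from 1 to 2. So it is a bridge.

Yes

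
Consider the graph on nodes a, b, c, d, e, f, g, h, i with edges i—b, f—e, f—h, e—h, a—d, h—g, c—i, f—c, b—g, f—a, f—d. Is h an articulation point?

Deleting h leaves 1 component (was 1) (its neighbors e, f, g remain connected to each other), so h is not a cut vertex.

No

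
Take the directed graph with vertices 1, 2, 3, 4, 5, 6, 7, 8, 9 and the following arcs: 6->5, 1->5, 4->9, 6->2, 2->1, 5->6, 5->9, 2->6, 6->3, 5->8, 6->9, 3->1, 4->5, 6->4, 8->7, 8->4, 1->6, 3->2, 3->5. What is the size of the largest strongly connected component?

{1, 2, 3, 4, 5, 6, 8} are all mutually reachable — one SCC of size 7.
{7} is an SCC by itself.
{9} is an SCC by itself.
The largest has 7 vertices.

7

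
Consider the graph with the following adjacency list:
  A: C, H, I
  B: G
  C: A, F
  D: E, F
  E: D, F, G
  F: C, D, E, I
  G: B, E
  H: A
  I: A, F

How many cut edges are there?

3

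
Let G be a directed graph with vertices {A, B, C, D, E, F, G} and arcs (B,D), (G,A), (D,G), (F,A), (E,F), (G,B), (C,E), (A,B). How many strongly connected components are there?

4

{A, B, D, G} are all mutually reachable — one SCC of size 4.
{F} is an SCC by itself.
{E} is an SCC by itself.
{C} is an SCC by itself.
That gives 4 strongly connected components.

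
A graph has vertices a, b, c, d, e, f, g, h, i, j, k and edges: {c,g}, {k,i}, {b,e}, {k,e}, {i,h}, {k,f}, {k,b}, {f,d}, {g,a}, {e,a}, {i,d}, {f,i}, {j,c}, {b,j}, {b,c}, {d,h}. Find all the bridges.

The edges on the cycle b-j-c-b are not bridges since each lies on that cycle.
Every edge lies on some cycle, so there are no bridges.

none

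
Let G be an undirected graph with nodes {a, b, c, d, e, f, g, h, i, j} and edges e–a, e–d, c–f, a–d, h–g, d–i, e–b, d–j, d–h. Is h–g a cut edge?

Removing h–g leaves no path between h and g: the component count goes from 2 to 3. So it is a bridge.

Yes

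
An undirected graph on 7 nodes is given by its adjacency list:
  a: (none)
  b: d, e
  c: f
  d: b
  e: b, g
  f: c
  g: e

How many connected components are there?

a is isolated — a component by itself.
Starting from c we can reach c, f. That is one component of size 2.
Starting from b we can reach b, d, e, g. That is one component of size 4.
Total: 3 components.

3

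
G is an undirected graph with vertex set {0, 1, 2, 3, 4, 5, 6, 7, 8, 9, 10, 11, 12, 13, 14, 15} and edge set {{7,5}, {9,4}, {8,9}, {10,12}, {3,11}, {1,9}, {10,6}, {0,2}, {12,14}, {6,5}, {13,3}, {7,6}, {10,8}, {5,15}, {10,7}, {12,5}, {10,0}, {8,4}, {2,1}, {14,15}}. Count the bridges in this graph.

The edges on the cycle 12-14-15-5-12 are not bridges since each lies on that cycle.
But removing 13–3 disconnects 13 from 3; removing 3–11 disconnects 3 from 11 — these are bridges.
That makes 2 bridges.

2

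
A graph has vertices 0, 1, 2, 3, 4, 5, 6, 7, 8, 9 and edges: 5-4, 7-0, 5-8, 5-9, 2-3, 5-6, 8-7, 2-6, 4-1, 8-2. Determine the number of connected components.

1

Starting from 0 we can reach 0, 1, 2, 3, 4, 5, 6, 7, 8, 9. That is one component of size 10.
Total: 1 component.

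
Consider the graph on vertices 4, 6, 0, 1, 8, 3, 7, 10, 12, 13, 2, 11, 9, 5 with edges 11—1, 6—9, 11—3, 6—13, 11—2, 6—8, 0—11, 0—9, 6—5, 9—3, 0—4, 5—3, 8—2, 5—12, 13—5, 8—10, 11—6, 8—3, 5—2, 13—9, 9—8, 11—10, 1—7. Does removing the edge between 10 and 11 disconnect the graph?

No

After removing 10—11, the path 10-8-6-11 still connects them, so the edge is not a bridge.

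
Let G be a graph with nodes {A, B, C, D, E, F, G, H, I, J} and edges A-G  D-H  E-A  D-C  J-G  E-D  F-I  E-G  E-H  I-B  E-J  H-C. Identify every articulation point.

E, I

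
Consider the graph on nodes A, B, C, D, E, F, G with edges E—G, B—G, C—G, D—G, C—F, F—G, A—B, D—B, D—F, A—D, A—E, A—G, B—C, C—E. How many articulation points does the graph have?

Removing B, for instance, still leaves 1 component. No single vertex removal increases the component count — the graph has no articulation points.

0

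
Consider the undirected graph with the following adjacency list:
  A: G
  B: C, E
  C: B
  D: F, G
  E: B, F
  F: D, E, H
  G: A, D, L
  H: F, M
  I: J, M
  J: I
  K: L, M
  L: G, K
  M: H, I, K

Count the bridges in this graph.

6

The edges on the cycle K-L-G-D-F-H-M-K are not bridges since each lies on that cycle.
But removing G-A disconnects G from A; removing I-J disconnects I from J; removing B-C disconnects B from C; removing B-E disconnects B from E — these are bridges.
In total 6 edges are bridges.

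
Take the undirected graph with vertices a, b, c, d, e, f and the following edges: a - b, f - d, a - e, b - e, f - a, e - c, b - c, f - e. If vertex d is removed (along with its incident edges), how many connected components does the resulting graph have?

1

With d gone, the remaining components are: {a, b, c, e, f}.
That is 1 component.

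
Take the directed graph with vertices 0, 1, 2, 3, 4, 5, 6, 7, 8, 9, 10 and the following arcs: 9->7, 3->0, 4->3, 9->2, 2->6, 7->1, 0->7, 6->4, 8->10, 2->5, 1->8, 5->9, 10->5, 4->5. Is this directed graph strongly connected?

From 6 we can reach every vertex (0, 1, 2, 3, 4, 5, 6, 7, 8, 9, 10), and every vertex can reach 6 (0, 1, 2, 3, 4, 5, 6, 7, 8, 9, 10). So the whole graph is one strongly connected component.

Yes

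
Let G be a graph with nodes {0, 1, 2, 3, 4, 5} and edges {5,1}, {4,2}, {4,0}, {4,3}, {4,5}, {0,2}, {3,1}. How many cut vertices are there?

Removing 4 increases the component count from 1 to 2, so 4 is a cut vertex.
By contrast removing 2 leaves 1 component; it is not a cut vertex. No other vertex is a cut vertex either.

1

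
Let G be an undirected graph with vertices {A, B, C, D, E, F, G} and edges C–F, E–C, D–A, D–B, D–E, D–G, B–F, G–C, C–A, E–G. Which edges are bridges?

The edges on the cycle D-E-G-C-A-D are not bridges since each lies on that cycle.
Every edge lies on some cycle, so there are no bridges.

none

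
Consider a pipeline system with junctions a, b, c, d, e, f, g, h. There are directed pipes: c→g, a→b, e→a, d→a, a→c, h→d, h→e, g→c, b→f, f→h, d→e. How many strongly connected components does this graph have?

2

{a, b, d, e, f, h} are all mutually reachable — one SCC of size 6.
{c, g} are all mutually reachable — one SCC of size 2.
That gives 2 strongly connected components.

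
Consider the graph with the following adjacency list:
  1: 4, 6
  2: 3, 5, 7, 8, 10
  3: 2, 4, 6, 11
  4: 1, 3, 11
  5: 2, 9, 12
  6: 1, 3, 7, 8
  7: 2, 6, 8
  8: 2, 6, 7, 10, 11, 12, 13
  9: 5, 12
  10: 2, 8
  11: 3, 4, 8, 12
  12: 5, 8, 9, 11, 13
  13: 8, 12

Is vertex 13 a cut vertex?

No

Deleting 13 leaves 1 component (was 1) (its neighbors 8, 12 remain connected to each other), so 13 is not a cut vertex.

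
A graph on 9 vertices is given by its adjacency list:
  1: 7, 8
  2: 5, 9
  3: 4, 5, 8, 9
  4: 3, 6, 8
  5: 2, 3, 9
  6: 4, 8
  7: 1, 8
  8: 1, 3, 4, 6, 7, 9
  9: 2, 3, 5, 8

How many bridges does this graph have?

The edges on the cycle 8-1-7-8 are not bridges since each lies on that cycle.
Every edge lies on some cycle, so there are no bridges.

0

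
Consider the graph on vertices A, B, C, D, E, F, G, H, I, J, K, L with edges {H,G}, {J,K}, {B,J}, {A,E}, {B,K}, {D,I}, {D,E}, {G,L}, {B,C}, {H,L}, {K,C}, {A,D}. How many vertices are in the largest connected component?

4

F is isolated — a component by itself.
Starting from G we can reach G, H, L. That is one component of size 3.
Starting from B we can reach B, C, J, K. That is one component of size 4.
Starting from A we can reach A, D, E, I. That is one component of size 4.
The largest has 4 vertices.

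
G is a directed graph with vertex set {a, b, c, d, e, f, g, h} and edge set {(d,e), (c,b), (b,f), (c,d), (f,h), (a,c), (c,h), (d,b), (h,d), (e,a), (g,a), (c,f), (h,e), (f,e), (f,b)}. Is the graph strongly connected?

No

There is no directed path from a to g, so the graph is not strongly connected.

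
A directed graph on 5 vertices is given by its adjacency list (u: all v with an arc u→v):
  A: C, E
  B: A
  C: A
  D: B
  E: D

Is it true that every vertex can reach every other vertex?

Yes

From A we can reach every vertex (A, B, C, D, E), and every vertex can reach A (A, B, C, D, E). So the whole graph is one strongly connected component.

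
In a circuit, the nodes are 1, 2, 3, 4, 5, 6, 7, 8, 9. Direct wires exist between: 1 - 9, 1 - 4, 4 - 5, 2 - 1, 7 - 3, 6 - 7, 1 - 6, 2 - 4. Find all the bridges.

The edges on the cycle 2-1-4-2 are not bridges since each lies on that cycle.
But removing 1 - 9 disconnects 1 from 9; removing 7 - 3 disconnects 7 from 3; removing 1 - 6 disconnects 1 from 6; removing 6 - 7 disconnects 6 from 7 — these are bridges.
In total 5 edges are bridges.

1-6, 1-9, 3-7, 4-5, 6-7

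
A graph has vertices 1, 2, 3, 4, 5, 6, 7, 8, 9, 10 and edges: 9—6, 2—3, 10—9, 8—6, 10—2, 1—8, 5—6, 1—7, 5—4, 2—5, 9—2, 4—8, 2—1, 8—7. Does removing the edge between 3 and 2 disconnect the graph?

Yes

Removing 3—2 leaves no path between 3 and 2: the component count goes from 1 to 2. So it is a bridge.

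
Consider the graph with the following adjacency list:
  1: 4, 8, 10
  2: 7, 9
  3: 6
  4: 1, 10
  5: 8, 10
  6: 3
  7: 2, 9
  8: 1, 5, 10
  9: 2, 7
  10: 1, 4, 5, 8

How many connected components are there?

Starting from 3 we can reach 3, 6. That is one component of size 2.
Starting from 2 we can reach 2, 7, 9. That is one component of size 3.
Starting from 1 we can reach 1, 4, 5, 8, 10. That is one component of size 5.
Total: 3 components.

3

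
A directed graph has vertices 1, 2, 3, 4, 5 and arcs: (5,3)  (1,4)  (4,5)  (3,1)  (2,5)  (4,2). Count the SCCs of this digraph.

1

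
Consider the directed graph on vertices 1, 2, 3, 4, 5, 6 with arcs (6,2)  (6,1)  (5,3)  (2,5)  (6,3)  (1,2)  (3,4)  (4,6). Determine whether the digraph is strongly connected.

Yes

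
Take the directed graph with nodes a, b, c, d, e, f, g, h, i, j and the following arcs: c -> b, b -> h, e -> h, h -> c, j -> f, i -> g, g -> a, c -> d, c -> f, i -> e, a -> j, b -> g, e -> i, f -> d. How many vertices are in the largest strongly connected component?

3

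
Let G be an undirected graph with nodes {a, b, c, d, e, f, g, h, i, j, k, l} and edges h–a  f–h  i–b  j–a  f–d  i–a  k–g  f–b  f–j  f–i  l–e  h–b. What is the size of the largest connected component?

c is isolated — a component by itself.
Starting from e we can reach e, l. That is one component of size 2.
Starting from g we can reach g, k. That is one component of size 2.
Starting from a we can reach a, b, d, f, h, i, j. That is one component of size 7.
The largest has 7 vertices.

7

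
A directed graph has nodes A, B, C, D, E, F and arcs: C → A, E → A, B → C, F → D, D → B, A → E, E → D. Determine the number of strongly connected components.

2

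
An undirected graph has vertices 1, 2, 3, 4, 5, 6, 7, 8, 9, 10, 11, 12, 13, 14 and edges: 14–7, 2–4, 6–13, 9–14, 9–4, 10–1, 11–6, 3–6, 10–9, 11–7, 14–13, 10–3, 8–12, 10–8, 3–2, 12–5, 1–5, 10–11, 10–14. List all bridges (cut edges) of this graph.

none

The edges on the cycle 10-8-12-5-1-10 are not bridges since each lies on that cycle.
Every edge lies on some cycle, so there are no bridges.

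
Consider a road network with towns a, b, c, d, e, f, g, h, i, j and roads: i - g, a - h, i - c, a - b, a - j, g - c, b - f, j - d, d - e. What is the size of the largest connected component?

Starting from c we can reach c, g, i. That is one component of size 3.
Starting from a we can reach a, b, d, e, f, h, j. That is one component of size 7.
The largest has 7 vertices.

7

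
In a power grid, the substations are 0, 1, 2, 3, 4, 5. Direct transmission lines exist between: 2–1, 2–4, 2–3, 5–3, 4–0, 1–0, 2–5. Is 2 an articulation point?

Deleting 2 raises the number of components from 1 to 2, so 2 is a cut vertex.

Yes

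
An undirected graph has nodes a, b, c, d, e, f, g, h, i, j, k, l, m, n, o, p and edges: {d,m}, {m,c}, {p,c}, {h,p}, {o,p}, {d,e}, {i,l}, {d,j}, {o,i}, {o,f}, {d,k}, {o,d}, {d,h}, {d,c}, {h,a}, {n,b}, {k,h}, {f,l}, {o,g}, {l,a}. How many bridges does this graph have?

4

The edges on the cycle d-k-h-d are not bridges since each lies on that cycle.
But removing d-e disconnects d from e; removing n-b disconnects n from b; removing o-g disconnects o from g; removing d-j disconnects d from j — these are bridges.
That makes 4 bridges.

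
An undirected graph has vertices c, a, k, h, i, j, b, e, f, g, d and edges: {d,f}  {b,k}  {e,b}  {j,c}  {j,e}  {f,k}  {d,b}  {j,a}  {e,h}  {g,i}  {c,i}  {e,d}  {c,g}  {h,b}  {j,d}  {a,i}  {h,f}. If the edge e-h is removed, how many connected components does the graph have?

1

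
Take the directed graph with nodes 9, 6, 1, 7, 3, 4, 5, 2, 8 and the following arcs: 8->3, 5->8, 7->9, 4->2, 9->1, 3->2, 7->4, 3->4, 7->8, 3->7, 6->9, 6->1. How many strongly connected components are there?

{3, 7, 8} are all mutually reachable — one SCC of size 3.
{2} is an SCC by itself.
{1} is an SCC by itself.
{9} is an SCC by itself.
{4} is an SCC by itself.
(and 2 more singleton SCCs)
That gives 7 strongly connected components.

7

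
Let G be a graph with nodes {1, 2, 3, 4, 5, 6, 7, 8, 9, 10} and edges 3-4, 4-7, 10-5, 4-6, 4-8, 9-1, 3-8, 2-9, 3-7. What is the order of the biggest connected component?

Starting from 5 we can reach 5, 10. That is one component of size 2.
Starting from 1 we can reach 1, 2, 9. That is one component of size 3.
Starting from 3 we can reach 3, 4, 6, 7, 8. That is one component of size 5.
The largest has 5 vertices.

5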